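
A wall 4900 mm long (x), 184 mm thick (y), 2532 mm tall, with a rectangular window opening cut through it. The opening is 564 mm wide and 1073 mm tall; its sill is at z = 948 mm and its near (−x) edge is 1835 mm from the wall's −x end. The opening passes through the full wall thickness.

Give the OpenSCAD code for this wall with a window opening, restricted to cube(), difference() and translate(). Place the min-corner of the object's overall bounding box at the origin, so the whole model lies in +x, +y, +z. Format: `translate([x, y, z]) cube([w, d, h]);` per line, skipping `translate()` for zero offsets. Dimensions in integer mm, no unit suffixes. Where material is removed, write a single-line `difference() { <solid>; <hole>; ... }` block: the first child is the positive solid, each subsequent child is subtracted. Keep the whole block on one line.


difference() { cube([4900, 184, 2532]); translate([1835, 0, 948]) cube([564, 184, 1073]); }


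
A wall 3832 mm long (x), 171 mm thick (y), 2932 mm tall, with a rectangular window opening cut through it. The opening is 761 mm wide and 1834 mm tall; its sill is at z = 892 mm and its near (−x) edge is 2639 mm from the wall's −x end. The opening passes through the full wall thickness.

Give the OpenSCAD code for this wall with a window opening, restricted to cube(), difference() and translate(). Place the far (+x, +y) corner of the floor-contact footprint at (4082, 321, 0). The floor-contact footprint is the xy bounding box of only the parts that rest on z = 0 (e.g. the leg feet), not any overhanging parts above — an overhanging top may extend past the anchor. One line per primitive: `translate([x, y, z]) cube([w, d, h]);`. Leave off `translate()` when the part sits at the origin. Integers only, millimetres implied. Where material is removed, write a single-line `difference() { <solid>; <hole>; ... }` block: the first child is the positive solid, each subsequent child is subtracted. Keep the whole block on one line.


difference() { translate([250, 150, 0]) cube([3832, 171, 2932]); translate([2889, 150, 892]) cube([761, 171, 1834]); }


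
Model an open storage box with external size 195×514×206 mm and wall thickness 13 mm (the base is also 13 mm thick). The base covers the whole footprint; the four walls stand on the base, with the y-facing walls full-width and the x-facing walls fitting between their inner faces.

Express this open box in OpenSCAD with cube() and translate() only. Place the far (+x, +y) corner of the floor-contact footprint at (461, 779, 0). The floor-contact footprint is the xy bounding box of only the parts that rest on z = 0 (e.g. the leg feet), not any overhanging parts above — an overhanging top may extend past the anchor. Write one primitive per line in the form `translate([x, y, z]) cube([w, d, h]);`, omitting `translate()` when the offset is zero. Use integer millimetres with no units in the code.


translate([266, 265, 0]) cube([195, 514, 13]);
translate([266, 265, 13]) cube([195, 13, 193]);
translate([266, 766, 13]) cube([195, 13, 193]);
translate([266, 278, 13]) cube([13, 488, 193]);
translate([448, 278, 13]) cube([13, 488, 193]);


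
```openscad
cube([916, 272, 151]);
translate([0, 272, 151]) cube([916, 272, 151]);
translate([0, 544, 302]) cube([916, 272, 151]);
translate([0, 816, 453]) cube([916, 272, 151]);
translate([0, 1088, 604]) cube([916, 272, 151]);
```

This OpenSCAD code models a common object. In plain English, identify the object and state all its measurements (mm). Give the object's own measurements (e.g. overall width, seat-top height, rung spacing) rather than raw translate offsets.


A straight staircase of 5 solid steps. Each step is 916 mm wide (x), 272 mm deep (y, the going) and 151 mm tall (the rise). The first step rests on the floor; each subsequent step sits one going further in +y and one rise higher in +z, directly behind and above the previous step with no overlap.


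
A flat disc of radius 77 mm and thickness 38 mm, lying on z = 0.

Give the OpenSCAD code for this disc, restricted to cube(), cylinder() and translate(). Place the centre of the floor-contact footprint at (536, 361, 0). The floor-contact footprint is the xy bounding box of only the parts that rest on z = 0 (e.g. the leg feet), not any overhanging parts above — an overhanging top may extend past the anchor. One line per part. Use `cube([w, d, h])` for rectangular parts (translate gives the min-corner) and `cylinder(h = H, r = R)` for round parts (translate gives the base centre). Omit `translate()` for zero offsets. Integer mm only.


translate([536, 361, 0]) cylinder(h = 38, r = 77);


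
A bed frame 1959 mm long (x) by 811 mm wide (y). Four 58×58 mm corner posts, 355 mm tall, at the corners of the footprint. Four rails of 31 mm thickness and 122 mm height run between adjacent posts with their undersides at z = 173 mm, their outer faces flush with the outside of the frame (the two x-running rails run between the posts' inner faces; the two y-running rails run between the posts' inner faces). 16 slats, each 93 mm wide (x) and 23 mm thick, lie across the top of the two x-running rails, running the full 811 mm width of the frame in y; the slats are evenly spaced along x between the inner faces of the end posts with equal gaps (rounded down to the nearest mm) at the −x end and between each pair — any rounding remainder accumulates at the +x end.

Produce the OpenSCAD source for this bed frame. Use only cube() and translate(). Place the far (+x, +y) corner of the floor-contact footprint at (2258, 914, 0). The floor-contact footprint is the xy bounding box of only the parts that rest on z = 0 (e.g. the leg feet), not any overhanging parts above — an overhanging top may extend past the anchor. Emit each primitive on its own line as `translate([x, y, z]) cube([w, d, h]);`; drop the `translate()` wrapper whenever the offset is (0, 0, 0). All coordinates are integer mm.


translate([299, 103, 0]) cube([58, 58, 355]);
translate([299, 856, 0]) cube([58, 58, 355]);
translate([2200, 103, 0]) cube([58, 58, 355]);
translate([2200, 856, 0]) cube([58, 58, 355]);
translate([357, 103, 173]) cube([1843, 31, 122]);
translate([357, 883, 173]) cube([1843, 31, 122]);
translate([299, 161, 173]) cube([31, 695, 122]);
translate([2227, 161, 173]) cube([31, 695, 122]);
translate([377, 103, 295]) cube([93, 811, 23]);
translate([490, 103, 295]) cube([93, 811, 23]);
translate([603, 103, 295]) cube([93, 811, 23]);
translate([716, 103, 295]) cube([93, 811, 23]);
translate([829, 103, 295]) cube([93, 811, 23]);
translate([942, 103, 295]) cube([93, 811, 23]);
translate([1055, 103, 295]) cube([93, 811, 23]);
translate([1168, 103, 295]) cube([93, 811, 23]);
translate([1281, 103, 295]) cube([93, 811, 23]);
translate([1394, 103, 295]) cube([93, 811, 23]);
translate([1507, 103, 295]) cube([93, 811, 23]);
translate([1620, 103, 295]) cube([93, 811, 23]);
translate([1733, 103, 295]) cube([93, 811, 23]);
translate([1846, 103, 295]) cube([93, 811, 23]);
translate([1959, 103, 295]) cube([93, 811, 23]);
translate([2072, 103, 295]) cube([93, 811, 23]);


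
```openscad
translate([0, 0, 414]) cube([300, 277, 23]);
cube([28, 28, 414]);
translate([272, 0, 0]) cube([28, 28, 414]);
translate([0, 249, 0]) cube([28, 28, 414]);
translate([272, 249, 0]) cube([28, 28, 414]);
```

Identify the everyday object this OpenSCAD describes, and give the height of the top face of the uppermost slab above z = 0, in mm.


A stool. The seat height is 437 mm.

A 300×277×23 slab at z = 414 on four corner posts — a stool. The seat top is 414 + 23 = 437 mm.


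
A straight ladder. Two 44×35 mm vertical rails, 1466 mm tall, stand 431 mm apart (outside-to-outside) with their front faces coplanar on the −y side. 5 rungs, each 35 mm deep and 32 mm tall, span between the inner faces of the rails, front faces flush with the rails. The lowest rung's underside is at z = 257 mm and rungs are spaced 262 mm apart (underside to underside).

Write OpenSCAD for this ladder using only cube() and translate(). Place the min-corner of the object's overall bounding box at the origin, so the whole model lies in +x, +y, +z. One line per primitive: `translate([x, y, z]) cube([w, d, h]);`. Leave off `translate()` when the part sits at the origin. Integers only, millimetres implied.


cube([44, 35, 1466]);
translate([387, 0, 0]) cube([44, 35, 1466]);
translate([44, 0, 257]) cube([343, 35, 32]);
translate([44, 0, 519]) cube([343, 35, 32]);
translate([44, 0, 781]) cube([343, 35, 32]);
translate([44, 0, 1043]) cube([343, 35, 32]);
translate([44, 0, 1305]) cube([343, 35, 32]);


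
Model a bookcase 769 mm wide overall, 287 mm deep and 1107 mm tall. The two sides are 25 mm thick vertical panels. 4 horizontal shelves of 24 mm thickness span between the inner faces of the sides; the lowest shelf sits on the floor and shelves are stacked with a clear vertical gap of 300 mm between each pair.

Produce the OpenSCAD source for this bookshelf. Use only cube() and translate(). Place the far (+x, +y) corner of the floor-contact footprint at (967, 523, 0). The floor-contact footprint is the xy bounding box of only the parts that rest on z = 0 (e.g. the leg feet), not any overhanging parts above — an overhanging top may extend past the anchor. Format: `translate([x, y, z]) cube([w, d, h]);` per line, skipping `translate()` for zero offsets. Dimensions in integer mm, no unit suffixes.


translate([198, 236, 0]) cube([25, 287, 1107]);
translate([942, 236, 0]) cube([25, 287, 1107]);
translate([223, 236, 0]) cube([719, 287, 24]);
translate([223, 236, 324]) cube([719, 287, 24]);
translate([223, 236, 648]) cube([719, 287, 24]);
translate([223, 236, 972]) cube([719, 287, 24]);


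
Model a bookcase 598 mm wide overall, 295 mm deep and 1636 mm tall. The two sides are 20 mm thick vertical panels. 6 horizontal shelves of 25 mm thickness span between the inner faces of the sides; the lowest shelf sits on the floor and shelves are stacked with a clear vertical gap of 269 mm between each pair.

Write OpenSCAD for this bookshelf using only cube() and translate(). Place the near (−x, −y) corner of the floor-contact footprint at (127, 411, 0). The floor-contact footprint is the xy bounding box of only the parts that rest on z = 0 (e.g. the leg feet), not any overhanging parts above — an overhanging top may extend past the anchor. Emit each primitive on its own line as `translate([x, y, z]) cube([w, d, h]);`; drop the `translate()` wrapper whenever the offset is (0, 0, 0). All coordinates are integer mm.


translate([127, 411, 0]) cube([20, 295, 1636]);
translate([705, 411, 0]) cube([20, 295, 1636]);
translate([147, 411, 0]) cube([558, 295, 25]);
translate([147, 411, 294]) cube([558, 295, 25]);
translate([147, 411, 588]) cube([558, 295, 25]);
translate([147, 411, 882]) cube([558, 295, 25]);
translate([147, 411, 1176]) cube([558, 295, 25]);
translate([147, 411, 1470]) cube([558, 295, 25]);


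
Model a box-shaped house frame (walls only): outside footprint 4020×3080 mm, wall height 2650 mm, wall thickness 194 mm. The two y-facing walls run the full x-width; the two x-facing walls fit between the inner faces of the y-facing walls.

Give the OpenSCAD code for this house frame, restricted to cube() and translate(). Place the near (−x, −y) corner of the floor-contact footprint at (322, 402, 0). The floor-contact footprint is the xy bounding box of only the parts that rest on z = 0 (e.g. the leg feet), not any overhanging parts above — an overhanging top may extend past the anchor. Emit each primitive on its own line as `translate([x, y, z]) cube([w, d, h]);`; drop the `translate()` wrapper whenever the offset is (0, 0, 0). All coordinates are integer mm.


translate([322, 402, 0]) cube([4020, 194, 2650]);
translate([322, 3288, 0]) cube([4020, 194, 2650]);
translate([322, 596, 0]) cube([194, 2692, 2650]);
translate([4148, 596, 0]) cube([194, 2692, 2650]);


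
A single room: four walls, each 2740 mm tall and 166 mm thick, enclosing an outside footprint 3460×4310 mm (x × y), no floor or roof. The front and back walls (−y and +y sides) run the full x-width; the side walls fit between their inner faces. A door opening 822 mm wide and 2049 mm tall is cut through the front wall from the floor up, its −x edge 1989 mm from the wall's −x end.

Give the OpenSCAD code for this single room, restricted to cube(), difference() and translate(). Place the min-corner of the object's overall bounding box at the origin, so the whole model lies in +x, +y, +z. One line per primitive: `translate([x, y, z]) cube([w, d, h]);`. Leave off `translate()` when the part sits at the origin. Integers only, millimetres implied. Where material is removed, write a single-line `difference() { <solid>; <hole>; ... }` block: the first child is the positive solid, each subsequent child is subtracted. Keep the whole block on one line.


difference() { cube([3460, 166, 2740]); translate([1989, 0, 0]) cube([822, 166, 2049]); }
translate([0, 4144, 0]) cube([3460, 166, 2740]);
translate([0, 166, 0]) cube([166, 3978, 2740]);
translate([3294, 166, 0]) cube([166, 3978, 2740]);


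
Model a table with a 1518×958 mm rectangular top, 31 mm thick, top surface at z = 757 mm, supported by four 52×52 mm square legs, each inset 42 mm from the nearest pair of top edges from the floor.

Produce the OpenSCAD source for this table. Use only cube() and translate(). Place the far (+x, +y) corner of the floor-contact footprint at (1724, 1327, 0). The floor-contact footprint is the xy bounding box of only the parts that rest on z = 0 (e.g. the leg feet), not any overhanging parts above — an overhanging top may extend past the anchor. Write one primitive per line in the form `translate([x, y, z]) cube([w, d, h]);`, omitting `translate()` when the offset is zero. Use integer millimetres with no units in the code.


// leg_h = 757 - 31 = 726
translate([248, 411, 726]) cube([1518, 958, 31]);
translate([290, 453, 0]) cube([52, 52, 726]);
translate([1672, 453, 0]) cube([52, 52, 726]);
translate([290, 1275, 0]) cube([52, 52, 726]);
translate([1672, 1275, 0]) cube([52, 52, 726]);


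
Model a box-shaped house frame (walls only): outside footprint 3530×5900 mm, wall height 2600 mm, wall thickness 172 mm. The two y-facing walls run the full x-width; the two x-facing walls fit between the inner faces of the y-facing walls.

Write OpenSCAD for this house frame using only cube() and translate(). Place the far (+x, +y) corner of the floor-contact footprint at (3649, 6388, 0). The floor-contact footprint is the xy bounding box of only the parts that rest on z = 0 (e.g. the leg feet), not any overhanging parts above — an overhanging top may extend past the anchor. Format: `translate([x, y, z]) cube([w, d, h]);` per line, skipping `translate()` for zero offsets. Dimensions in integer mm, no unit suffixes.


translate([119, 488, 0]) cube([3530, 172, 2600]);
translate([119, 6216, 0]) cube([3530, 172, 2600]);
translate([119, 660, 0]) cube([172, 5556, 2600]);
translate([3477, 660, 0]) cube([172, 5556, 2600]);


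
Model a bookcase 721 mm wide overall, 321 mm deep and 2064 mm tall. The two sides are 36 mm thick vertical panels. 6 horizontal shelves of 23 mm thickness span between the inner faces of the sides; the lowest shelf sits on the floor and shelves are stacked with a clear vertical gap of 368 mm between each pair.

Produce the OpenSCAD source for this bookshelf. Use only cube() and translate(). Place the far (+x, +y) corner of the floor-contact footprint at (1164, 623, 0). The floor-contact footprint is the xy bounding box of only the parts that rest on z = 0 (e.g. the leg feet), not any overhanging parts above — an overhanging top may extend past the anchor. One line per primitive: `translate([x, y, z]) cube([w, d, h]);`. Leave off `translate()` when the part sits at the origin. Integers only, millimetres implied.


translate([443, 302, 0]) cube([36, 321, 2064]);
translate([1128, 302, 0]) cube([36, 321, 2064]);
translate([479, 302, 0]) cube([649, 321, 23]);
translate([479, 302, 391]) cube([649, 321, 23]);
translate([479, 302, 782]) cube([649, 321, 23]);
translate([479, 302, 1173]) cube([649, 321, 23]);
translate([479, 302, 1564]) cube([649, 321, 23]);
translate([479, 302, 1955]) cube([649, 321, 23]);


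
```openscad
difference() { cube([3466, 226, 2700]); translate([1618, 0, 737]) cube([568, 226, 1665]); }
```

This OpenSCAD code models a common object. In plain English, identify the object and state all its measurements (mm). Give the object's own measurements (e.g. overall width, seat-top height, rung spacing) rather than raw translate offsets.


A wall 3466 mm long (x), 226 mm thick (y), 2700 mm tall, with a rectangular window opening cut through it. The opening is 568 mm wide and 1665 mm tall; its sill is at z = 737 mm and its near (−x) edge is 1618 mm from the wall's −x end. The opening passes through the full wall thickness.


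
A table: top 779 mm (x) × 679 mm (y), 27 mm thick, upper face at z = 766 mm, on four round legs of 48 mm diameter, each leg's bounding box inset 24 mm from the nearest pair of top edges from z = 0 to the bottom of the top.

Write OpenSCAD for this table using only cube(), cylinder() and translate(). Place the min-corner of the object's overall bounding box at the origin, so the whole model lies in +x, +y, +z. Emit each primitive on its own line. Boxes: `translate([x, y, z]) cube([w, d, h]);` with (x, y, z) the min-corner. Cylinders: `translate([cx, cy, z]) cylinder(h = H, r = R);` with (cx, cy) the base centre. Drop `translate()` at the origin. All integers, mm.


// leg_h = 766 - 27 = 739
translate([0, 0, 739]) cube([779, 679, 27]);
translate([48, 48, 0]) cylinder(h = 739, r = 24);
translate([731, 48, 0]) cylinder(h = 739, r = 24);
translate([48, 631, 0]) cylinder(h = 739, r = 24);
translate([731, 631, 0]) cylinder(h = 739, r = 24);


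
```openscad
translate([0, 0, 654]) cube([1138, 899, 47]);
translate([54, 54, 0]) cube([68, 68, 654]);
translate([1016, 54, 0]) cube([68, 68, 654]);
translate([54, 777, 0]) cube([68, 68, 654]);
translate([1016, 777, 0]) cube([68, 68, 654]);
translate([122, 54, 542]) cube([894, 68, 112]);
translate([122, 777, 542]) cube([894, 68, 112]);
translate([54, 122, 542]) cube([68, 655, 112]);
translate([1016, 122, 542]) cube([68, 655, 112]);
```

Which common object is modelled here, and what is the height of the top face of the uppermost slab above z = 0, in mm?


A table. The table height is 701 mm.

A 1138×899×47 slab sits at z = 654 on four 68 mm square posts — a table. The top surface is at 654 + 47 = 701 mm.


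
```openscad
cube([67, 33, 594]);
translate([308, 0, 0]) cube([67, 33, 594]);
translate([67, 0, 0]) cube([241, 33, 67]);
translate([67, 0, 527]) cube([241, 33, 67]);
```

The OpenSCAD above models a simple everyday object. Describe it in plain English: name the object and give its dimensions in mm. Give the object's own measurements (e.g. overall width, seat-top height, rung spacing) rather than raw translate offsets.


A rectangular picture frame lying in the x–z plane (depth along y). The opening is 241 mm wide (x) by 460 mm tall (z), surrounded by a border 67 mm wide on all four sides. The frame is 33 mm deep and is made of two full-height vertical stiles with two horizontal rails fitted between them.


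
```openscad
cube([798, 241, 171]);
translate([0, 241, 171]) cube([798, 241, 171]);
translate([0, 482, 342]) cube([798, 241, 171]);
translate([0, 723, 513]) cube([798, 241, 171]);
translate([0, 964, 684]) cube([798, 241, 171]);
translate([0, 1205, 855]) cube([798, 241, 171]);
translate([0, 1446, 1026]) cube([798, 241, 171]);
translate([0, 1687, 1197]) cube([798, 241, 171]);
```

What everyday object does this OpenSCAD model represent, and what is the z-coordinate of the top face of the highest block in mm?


A staircase. The total rise is 1368 mm.

8 identical blocks, each offset up and back from the previous — a staircase. Each step is 171 mm tall and there are 8 of them, so the total rise is 8 × 171 = 1368 mm.


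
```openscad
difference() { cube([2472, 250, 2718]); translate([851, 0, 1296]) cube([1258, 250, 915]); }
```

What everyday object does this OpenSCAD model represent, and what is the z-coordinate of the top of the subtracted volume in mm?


A wall with a window opening. The window head height is 2211 mm.

A wall with a rectangular opening subtracted — a window. Sill at z = 1296, opening 915 mm tall, so the head is at 1296 + 915 = 2211 mm.


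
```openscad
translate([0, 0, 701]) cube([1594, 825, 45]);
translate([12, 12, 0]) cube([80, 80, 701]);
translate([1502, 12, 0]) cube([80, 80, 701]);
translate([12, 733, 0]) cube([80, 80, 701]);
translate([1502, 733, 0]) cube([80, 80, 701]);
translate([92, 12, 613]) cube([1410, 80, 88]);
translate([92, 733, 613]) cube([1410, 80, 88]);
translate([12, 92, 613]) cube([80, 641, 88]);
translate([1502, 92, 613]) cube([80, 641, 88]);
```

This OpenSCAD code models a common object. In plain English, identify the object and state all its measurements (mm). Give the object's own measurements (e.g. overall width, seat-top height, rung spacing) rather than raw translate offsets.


A rectangular dining table. The top is 1594×825×45 mm with its upper surface at z = 746 mm. It stands on four 80×80 mm square legs, each inset 12 mm from the nearest pair of top edges, running from the floor to the underside of the top. Four apron rails, 80 mm thick and 88 mm tall, run between adjacent legs with their top edges flush with the underside of the top and their outer faces flush with the legs' outer faces.


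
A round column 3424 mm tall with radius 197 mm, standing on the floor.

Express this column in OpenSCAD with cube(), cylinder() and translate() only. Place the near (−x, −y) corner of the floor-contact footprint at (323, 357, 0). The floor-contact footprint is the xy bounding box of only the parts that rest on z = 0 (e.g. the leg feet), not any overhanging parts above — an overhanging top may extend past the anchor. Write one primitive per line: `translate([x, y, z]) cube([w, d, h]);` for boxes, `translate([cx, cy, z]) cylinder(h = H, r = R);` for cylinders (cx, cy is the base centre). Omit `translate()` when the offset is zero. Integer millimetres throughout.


translate([520, 554, 0]) cylinder(h = 3424, r = 197);


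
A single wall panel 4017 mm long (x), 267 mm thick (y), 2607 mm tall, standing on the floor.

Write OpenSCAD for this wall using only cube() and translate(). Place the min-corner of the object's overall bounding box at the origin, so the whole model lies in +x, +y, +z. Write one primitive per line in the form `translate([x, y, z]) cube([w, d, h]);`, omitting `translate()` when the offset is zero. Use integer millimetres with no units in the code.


cube([4017, 267, 2607]);


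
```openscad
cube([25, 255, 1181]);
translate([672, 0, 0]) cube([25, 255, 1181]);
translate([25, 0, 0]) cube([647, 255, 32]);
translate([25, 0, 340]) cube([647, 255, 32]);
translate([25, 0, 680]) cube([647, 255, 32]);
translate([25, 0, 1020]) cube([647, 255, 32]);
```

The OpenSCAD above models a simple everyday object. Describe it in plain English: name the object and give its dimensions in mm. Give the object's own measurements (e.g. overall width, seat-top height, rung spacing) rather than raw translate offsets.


An open bookshelf. Two side panels, each 25 mm thick, 255 mm deep and 1181 mm tall, stand 697 mm apart (outside-to-outside). Between them sit 4 shelves, each 32 mm thick and 255 mm deep, spanning the full gap between the sides. The bottom shelf rests on the floor (its underside at z = 0) and the clear gap between one shelf's top and the next shelf's underside is 308 mm.


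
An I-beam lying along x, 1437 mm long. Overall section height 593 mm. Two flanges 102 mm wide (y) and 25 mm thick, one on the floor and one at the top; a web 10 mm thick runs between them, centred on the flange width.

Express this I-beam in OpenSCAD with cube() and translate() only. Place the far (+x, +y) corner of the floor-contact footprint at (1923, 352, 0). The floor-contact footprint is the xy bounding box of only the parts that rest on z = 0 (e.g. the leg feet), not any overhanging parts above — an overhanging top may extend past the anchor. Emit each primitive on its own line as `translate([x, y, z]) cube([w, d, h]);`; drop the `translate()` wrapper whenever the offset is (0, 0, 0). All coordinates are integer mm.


translate([486, 250, 0]) cube([1437, 102, 25]);
translate([486, 296, 25]) cube([1437, 10, 543]);
translate([486, 250, 568]) cube([1437, 102, 25]);


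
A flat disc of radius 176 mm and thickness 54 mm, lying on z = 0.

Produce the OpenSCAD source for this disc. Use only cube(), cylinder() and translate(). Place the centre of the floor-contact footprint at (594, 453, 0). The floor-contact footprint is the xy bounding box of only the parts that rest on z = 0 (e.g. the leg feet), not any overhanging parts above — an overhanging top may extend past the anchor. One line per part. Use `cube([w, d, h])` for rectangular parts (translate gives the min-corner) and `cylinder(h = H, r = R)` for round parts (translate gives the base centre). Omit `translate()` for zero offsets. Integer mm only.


translate([594, 453, 0]) cylinder(h = 54, r = 176);


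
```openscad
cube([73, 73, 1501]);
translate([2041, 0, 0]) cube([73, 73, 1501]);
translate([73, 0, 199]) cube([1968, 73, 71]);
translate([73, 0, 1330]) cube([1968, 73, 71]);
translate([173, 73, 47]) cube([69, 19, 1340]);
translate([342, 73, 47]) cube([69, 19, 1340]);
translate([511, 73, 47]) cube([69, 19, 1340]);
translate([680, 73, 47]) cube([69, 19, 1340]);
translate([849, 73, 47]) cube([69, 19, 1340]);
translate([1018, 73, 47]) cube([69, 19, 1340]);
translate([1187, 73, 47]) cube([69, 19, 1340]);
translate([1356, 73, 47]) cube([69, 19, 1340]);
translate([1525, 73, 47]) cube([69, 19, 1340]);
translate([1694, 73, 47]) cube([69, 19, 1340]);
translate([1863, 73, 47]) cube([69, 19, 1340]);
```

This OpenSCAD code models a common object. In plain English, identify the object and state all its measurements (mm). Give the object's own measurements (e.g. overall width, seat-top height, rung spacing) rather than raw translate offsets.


A fence section. Two 73×73 mm posts, 1501 mm tall, stand on the floor with a clear span of 1968 mm between their inner faces. Two horizontal rails of 73×71 mm section span the gap between the posts with their undersides at z = 199 mm and z = 1330 mm, flush with the posts' −y face. 11 pickets, each 69 mm wide, 19 mm thick and 1340 mm tall, are fixed to the +y face of the rails with their bottoms at z = 47 mm, spaced across the span with a 100 mm gap after the −x post and between neighbouring pickets, with 109 mm left before the +x post.


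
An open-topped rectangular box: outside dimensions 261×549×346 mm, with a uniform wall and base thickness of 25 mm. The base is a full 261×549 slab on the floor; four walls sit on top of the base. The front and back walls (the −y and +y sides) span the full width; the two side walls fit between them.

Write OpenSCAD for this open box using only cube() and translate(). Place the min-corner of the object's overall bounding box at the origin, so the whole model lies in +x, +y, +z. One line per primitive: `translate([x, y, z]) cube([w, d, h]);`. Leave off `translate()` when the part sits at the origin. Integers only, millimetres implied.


cube([261, 549, 25]);
translate([0, 0, 25]) cube([261, 25, 321]);
translate([0, 524, 25]) cube([261, 25, 321]);
translate([0, 25, 25]) cube([25, 499, 321]);
translate([236, 25, 25]) cube([25, 499, 321]);


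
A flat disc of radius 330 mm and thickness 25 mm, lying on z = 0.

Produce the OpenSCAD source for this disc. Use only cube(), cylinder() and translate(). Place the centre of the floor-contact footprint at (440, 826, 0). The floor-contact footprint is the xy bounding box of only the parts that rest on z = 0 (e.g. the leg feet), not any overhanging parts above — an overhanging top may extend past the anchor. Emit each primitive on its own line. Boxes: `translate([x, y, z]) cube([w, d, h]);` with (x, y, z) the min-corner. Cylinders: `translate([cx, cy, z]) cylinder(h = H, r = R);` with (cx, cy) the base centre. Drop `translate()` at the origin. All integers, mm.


translate([440, 826, 0]) cylinder(h = 25, r = 330);


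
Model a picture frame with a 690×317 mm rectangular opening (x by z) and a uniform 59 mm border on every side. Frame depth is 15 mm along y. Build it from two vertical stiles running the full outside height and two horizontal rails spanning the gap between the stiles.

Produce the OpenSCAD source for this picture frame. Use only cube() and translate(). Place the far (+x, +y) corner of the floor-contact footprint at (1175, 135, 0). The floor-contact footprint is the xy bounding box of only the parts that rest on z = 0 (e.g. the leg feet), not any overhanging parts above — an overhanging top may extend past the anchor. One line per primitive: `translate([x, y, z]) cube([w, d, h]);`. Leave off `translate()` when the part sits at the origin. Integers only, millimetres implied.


translate([367, 120, 0]) cube([59, 15, 435]);
translate([1116, 120, 0]) cube([59, 15, 435]);
translate([426, 120, 0]) cube([690, 15, 59]);
translate([426, 120, 376]) cube([690, 15, 59]);


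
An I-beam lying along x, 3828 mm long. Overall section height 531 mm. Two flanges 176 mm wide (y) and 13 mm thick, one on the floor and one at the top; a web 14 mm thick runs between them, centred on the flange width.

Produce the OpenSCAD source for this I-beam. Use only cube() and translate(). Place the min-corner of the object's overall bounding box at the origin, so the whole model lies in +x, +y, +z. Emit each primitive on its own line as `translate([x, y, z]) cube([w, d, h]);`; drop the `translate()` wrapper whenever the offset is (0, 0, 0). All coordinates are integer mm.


cube([3828, 176, 13]);
translate([0, 81, 13]) cube([3828, 14, 505]);
translate([0, 0, 518]) cube([3828, 176, 13]);


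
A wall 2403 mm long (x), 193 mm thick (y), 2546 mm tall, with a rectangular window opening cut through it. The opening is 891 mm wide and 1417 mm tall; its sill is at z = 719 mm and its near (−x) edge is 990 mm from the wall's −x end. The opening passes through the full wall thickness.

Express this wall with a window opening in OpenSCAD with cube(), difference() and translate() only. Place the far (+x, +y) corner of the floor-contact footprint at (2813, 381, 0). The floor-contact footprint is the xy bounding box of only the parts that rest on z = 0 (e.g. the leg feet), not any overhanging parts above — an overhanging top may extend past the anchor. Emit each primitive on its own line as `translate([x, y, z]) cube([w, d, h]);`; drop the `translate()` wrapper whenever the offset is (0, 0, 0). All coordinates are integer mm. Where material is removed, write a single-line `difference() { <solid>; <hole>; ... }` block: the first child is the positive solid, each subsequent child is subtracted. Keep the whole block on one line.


difference() { translate([410, 188, 0]) cube([2403, 193, 2546]); translate([1400, 188, 719]) cube([891, 193, 1417]); }


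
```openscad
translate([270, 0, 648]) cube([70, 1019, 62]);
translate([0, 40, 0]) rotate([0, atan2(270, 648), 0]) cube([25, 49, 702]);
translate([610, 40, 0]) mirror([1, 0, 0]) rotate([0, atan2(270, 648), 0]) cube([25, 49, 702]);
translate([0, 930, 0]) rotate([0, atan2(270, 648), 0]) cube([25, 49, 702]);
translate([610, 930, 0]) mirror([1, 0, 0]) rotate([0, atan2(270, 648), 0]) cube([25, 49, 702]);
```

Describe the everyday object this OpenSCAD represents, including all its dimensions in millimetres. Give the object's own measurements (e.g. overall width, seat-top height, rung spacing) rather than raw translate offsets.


A sawhorse. A 70×1019×62 mm beam (x, y, z) sits on two A-frame leg pairs. Each pair is two raked legs of 25×49 mm section (49 mm along y) splaying symmetrically in x. Each leg rises 648 mm vertically over 270 mm of horizontal reach and is 702 mm long along its own axis. Every leg's outer bottom edge rests on the floor and its outer top edge meets a bottom edge of the beam — the left legs (tilting toward +x) meet the beam's −x bottom edge, the right legs (their mirror images, tilting toward −x) meet its +x bottom edge — so the leg tops tuck under the beam, the beam's underside is 648 mm above the floor, and the feet are 610 mm apart outside-to-outside with the beam centred between them. The two leg pairs are set in 40 mm from either end of the beam.


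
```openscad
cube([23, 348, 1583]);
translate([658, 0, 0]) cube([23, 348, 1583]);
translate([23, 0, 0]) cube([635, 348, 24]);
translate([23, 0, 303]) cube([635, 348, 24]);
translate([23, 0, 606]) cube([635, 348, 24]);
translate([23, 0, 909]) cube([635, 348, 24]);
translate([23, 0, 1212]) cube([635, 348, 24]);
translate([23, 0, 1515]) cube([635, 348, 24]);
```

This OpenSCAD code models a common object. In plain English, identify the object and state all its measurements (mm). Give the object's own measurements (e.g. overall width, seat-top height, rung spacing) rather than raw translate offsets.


An open bookshelf. Two side panels, each 23 mm thick, 348 mm deep and 1583 mm tall, stand 681 mm apart (outside-to-outside). Between them sit 6 shelves, each 24 mm thick and 348 mm deep, spanning the full gap between the sides. The bottom shelf rests on the floor (its underside at z = 0) and the clear gap between one shelf's top and the next shelf's underside is 279 mm.


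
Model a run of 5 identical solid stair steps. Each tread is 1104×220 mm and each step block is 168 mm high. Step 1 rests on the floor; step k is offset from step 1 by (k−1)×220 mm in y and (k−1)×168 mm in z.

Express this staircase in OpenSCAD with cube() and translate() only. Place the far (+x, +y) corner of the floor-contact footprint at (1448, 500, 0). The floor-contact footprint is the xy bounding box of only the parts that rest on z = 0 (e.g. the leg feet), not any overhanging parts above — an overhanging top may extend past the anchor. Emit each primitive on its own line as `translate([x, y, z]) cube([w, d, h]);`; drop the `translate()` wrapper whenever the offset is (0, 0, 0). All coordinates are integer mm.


translate([344, 280, 0]) cube([1104, 220, 168]);
translate([344, 500, 168]) cube([1104, 220, 168]);
translate([344, 720, 336]) cube([1104, 220, 168]);
translate([344, 940, 504]) cube([1104, 220, 168]);
translate([344, 1160, 672]) cube([1104, 220, 168]);


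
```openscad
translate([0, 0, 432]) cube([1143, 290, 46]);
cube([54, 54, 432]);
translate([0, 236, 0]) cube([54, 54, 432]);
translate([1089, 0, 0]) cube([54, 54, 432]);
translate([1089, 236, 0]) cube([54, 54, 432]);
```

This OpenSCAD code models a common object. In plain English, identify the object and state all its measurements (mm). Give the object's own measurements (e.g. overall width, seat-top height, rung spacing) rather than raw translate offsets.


A long wooden bench with a 1143 mm (x) × 290 mm (y) seat, 46 mm thick, its top surface 478 mm above the floor. Four 54 mm square legs at the seat corners, flush with the edges, run from z = 0 to the seat underside.


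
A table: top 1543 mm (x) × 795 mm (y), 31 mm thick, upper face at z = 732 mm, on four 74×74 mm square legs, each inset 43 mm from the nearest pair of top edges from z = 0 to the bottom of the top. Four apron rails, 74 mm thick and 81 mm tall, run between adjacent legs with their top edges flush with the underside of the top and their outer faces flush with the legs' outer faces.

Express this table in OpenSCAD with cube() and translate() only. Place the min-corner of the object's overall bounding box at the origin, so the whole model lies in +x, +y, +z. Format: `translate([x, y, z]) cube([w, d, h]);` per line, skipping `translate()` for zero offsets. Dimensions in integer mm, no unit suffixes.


translate([0, 0, 701]) cube([1543, 795, 31]);
translate([43, 43, 0]) cube([74, 74, 701]);
translate([1426, 43, 0]) cube([74, 74, 701]);
translate([43, 678, 0]) cube([74, 74, 701]);
translate([1426, 678, 0]) cube([74, 74, 701]);
translate([117, 43, 620]) cube([1309, 74, 81]);
translate([117, 678, 620]) cube([1309, 74, 81]);
translate([43, 117, 620]) cube([74, 561, 81]);
translate([1426, 117, 620]) cube([74, 561, 81]);


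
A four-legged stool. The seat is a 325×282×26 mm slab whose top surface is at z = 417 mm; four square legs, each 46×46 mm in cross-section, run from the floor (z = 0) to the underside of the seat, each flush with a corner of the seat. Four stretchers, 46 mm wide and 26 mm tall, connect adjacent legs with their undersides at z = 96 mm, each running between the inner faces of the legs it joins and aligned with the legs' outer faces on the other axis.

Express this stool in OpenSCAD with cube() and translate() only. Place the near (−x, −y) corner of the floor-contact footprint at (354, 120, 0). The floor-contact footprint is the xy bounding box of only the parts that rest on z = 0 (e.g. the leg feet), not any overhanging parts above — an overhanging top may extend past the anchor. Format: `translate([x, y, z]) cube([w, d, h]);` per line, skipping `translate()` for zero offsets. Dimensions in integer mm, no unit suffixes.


translate([354, 120, 391]) cube([325, 282, 26]);
translate([354, 120, 0]) cube([46, 46, 391]);
translate([633, 120, 0]) cube([46, 46, 391]);
translate([354, 356, 0]) cube([46, 46, 391]);
translate([633, 356, 0]) cube([46, 46, 391]);
translate([400, 120, 96]) cube([233, 46, 26]);
translate([400, 356, 96]) cube([233, 46, 26]);
translate([354, 166, 96]) cube([46, 190, 26]);
translate([633, 166, 96]) cube([46, 190, 26]);


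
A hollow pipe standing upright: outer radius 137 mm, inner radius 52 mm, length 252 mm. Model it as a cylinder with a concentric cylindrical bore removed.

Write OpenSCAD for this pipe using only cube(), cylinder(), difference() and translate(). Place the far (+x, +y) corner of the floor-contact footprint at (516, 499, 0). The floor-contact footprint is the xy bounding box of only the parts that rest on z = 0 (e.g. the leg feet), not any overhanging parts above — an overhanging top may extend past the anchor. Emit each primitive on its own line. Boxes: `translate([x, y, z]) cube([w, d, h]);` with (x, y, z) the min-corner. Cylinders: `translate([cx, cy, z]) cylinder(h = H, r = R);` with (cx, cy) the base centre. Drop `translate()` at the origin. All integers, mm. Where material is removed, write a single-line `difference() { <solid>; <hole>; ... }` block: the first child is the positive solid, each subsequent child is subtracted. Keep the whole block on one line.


difference() { translate([379, 362, 0]) cylinder(h = 252, r = 137); translate([379, 362, 0]) cylinder(h = 252, r = 52); }


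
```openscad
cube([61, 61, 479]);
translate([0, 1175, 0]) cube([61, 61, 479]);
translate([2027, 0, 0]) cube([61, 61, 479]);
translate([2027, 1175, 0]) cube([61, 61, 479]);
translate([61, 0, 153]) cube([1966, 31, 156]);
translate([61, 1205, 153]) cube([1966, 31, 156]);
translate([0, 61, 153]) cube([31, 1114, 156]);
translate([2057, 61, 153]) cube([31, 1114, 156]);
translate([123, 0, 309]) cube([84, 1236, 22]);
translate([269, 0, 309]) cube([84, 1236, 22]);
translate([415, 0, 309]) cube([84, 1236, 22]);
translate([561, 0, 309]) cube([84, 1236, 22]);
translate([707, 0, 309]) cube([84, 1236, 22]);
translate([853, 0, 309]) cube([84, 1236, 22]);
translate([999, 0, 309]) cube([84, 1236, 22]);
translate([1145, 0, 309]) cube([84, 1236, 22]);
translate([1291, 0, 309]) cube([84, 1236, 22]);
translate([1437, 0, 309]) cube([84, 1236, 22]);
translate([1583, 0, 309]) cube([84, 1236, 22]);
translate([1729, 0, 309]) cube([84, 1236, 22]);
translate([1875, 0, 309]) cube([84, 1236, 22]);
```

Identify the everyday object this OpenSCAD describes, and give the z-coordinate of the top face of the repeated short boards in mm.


A bed frame. The slat-top height is 331 mm.

Four posts, four rails, and a row of slats — a bed frame. Slats sit on the rails at z = 153 + 156 = 309; with slat thickness 22, the top is 331 mm.


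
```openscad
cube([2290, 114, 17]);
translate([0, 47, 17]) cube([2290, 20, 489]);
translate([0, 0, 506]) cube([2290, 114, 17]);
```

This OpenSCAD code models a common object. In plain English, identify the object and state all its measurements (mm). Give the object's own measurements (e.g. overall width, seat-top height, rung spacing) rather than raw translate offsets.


An I-beam lying along x, 2290 mm long. Overall section height 523 mm. Two flanges 114 mm wide (y) and 17 mm thick, one on the floor and one at the top; a web 20 mm thick runs between them, centred on the flange width.
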